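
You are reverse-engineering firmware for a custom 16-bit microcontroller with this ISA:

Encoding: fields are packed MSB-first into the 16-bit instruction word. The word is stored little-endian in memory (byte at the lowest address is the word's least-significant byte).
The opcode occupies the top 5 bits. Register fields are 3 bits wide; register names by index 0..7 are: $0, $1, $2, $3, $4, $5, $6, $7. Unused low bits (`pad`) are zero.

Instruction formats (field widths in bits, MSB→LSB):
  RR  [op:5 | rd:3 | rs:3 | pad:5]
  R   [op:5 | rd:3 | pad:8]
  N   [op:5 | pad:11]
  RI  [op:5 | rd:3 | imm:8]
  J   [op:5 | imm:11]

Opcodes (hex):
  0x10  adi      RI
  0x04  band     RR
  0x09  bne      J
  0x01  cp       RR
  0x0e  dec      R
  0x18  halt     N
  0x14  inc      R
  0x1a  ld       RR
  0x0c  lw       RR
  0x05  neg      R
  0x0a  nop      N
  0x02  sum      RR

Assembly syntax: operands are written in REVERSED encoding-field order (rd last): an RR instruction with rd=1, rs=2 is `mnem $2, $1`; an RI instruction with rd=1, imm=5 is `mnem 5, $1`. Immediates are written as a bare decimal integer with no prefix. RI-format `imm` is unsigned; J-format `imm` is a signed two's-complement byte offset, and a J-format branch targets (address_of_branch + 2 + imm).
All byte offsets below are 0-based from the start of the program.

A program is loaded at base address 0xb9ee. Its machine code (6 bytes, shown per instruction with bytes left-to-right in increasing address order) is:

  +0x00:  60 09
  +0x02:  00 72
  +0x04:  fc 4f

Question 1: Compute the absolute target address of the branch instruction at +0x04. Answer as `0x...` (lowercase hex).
0xb9f0

+0x04: fc 4f ⇒ word 0x4ffc (little)
  op=0x4ffc>>11=0x9 ⇒ bne (J)
  imm: (w>>0)&0x7ff=0x7fc (s11→-4) → -4
  target = base 0xb9ee + off 0x04 + 2 + imm -4 = 0xb9f0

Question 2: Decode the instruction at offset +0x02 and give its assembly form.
dec $2

@+02  little-endian(00 72) = 0x7200
  op=0x7200>>11=0xe ⇒ dec (R)
  [10:8] rd=2 = $2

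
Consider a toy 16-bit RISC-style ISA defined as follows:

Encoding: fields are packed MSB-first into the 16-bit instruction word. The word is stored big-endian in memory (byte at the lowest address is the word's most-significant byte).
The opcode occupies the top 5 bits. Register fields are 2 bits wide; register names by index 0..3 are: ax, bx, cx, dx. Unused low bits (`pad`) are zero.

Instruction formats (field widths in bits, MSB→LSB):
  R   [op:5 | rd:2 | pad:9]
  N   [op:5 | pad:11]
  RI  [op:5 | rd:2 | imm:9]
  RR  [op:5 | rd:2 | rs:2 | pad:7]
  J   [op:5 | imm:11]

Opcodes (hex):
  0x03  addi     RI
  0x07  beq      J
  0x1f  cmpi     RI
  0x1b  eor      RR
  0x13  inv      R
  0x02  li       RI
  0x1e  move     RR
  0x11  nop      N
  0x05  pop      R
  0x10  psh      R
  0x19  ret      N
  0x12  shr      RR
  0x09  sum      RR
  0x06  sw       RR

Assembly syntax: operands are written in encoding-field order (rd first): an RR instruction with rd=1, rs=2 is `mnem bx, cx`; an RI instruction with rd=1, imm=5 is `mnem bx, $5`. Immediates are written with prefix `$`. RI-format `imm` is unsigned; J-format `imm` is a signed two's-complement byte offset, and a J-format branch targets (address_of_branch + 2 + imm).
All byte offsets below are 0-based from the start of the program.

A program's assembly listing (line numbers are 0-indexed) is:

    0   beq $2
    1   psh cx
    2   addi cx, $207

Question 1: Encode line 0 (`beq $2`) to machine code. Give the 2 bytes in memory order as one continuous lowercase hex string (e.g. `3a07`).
0. beq fields op=0x7:5|imm=2:11 → word 3802h → 38 02

3802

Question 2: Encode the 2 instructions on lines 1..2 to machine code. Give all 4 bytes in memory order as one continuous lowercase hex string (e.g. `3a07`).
84001ccf

L1: psh op=0x10:5|rd=2:2|pad=0:9 ⇒ 0x8400 ⇒ big 84 00
L2: addi op=0x3:5|rd=2:2|imm=207:9 ⇒ 0x1ccf ⇒ big 1c cf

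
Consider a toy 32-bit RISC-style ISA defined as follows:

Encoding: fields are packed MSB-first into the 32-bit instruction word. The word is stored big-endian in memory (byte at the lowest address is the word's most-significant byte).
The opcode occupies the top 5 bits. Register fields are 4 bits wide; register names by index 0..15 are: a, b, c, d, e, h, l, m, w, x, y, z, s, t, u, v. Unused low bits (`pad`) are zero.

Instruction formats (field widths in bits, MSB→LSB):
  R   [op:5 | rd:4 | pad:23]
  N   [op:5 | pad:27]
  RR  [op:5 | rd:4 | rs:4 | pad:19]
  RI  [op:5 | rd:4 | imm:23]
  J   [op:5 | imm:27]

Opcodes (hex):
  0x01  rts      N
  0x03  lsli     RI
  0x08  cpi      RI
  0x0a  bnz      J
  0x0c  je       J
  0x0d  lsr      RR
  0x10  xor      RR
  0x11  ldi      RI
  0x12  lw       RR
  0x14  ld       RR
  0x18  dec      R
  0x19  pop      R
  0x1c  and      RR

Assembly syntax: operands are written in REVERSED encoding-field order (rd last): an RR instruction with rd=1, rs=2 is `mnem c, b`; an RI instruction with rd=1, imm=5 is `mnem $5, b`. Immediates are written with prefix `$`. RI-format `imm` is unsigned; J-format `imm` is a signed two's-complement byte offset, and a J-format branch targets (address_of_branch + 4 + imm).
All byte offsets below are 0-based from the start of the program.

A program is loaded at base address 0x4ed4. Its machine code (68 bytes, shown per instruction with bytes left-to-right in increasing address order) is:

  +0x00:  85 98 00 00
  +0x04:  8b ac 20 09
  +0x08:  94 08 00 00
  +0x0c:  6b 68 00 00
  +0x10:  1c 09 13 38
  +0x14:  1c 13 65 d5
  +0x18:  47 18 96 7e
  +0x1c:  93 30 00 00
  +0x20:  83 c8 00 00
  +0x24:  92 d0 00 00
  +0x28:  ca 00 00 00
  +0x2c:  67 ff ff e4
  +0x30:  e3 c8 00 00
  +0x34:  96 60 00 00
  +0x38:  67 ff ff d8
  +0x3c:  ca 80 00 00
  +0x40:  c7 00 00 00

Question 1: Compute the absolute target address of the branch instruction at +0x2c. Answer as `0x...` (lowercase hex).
0x4ee8

+0x2c: 67 ff ff e4 ⇒ word 0x67ffffe4 (big)
  top 5b → 0xc → je [J]
  imm: (w>>0)&0x7ffffff=0x7ffffe4 (s27→-28) → $-28
  target = base 0x4ed4 + off 0x2c + 4 + imm -28 = 0x4ee8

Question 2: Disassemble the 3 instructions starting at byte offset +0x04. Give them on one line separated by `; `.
+0x04: 8b ac 20 09 ⇒ word 0x8bac2009 (big)
  top 5b → 0x11 → ldi [RI]
  rd: (w>>23)&0xf=0x7 → m
  imm: (w>>0)&0x7fffff=0x2c2009 → $2891785
+0x08: 94 08 00 00 ⇒ word 0x94080000 (big)
  top 5b → 0x12 → lw [RR]
  rd: (w>>23)&0xf=0x8 → w
  rs: (w>>19)&0xf=0x1 → b
+0x0c: 6b 68 00 00 ⇒ word 0x6b680000 (big)
  top 5b → 0xd → lsr [RR]
  rd: (w>>23)&0xf=0x6 → l
  rs: (w>>19)&0xf=0xd → t

ldi $2891785, m; lw b, w; lsr t, l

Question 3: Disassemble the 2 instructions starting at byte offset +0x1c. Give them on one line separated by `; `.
@+1c  big-endian(93 30 00 00) = 0x93300000
  opcode bits[31:27]=0x12: lw/RR
  [26:23] rd=6 = l
  [22:19] rs=6 = l
@+20  big-endian(83 c8 00 00) = 0x83c80000
  opcode bits[31:27]=0x10: xor/RR
  [26:23] rd=7 = m
  [22:19] rs=9 = x

lw l, l; xor x, m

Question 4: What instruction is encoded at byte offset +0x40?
dec u

off 0x40: read c7 00 00 00 as big → 0xc7000000
  opcode bits[31:27]=0x18: dec/R
  [26:23] rd=14 = u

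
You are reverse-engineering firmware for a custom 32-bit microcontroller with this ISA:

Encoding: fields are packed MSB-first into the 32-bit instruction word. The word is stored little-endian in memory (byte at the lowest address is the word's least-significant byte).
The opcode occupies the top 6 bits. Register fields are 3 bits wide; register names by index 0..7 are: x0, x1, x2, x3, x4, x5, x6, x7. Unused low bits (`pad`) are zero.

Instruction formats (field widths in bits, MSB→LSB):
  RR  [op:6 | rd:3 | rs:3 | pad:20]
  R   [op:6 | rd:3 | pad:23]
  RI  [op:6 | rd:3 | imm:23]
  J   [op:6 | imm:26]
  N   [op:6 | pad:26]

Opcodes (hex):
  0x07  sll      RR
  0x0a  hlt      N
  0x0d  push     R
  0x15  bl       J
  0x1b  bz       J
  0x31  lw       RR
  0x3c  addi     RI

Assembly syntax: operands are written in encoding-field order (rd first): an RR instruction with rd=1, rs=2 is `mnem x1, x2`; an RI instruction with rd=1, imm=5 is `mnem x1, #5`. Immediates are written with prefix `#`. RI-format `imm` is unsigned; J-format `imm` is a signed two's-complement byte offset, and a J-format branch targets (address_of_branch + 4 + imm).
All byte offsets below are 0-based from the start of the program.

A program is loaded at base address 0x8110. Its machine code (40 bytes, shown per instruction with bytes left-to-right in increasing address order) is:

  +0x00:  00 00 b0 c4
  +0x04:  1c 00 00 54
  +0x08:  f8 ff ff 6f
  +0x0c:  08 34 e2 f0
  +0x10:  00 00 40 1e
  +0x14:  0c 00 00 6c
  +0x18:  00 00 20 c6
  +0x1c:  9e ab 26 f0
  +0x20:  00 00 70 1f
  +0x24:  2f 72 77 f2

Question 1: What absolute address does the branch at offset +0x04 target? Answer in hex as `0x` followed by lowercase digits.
0x8134

[04] 1c 00 00 54 → 0x5400001c
  opcode bits[31:26]=0x15: bl/J
  [25:0] imm=28 = #28
  target = base 0x8110 + off 0x04 + 4 + imm 28 = 0x8134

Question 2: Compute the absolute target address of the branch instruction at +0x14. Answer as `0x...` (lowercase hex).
0x8134

[14] 0c 00 00 6c → 0x6c00000c
  top 6b → 0x1b → bz [J]
  imm: (w>>0)&0x3ffffff=0xc → #12
  target = base 0x8110 + off 0x14 + 4 + imm 12 = 0x8134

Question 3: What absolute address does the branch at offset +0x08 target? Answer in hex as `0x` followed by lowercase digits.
@+08  little-endian(f8 ff ff 6f) = 0x6ffffff8
  opcode bits[31:26]=0x1b: bz/J
  [25:0] imm=67108856 (s26→-8) = #-8
  target = base 0x8110 + off 0x08 + 4 + imm -8 = 0x8114

0x8114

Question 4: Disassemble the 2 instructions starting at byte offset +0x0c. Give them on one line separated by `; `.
+0x0c: 08 34 e2 f0 ⇒ word 0xf0e23408 (little)
  opcode bits[31:26]=0x3c: addi/RI
  [25:23] rd=1 = x1
  [22:0] imm=6435848 = #6435848
+0x10: 00 00 40 1e ⇒ word 0x1e400000 (little)
  opcode bits[31:26]=0x7: sll/RR
  [25:23] rd=4 = x4
  [22:20] rs=4 = x4

addi x1, #6435848; sll x4, x4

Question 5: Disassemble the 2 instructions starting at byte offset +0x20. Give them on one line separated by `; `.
@+20  little-endian(00 00 70 1f) = 0x1f700000
  op=0x1f700000>>26=0x7 ⇒ sll (RR)
  rd: (w>>23)&0x7=0x6 → x6
  rs: (w>>20)&0x7=0x7 → x7
@+24  little-endian(2f 72 77 f2) = 0xf277722f
  op=0xf277722f>>26=0x3c ⇒ addi (RI)
  rd: (w>>23)&0x7=0x4 → x4
  imm: (w>>0)&0x7fffff=0x77722f → #7828015

sll x6, x7; addi x4, #7828015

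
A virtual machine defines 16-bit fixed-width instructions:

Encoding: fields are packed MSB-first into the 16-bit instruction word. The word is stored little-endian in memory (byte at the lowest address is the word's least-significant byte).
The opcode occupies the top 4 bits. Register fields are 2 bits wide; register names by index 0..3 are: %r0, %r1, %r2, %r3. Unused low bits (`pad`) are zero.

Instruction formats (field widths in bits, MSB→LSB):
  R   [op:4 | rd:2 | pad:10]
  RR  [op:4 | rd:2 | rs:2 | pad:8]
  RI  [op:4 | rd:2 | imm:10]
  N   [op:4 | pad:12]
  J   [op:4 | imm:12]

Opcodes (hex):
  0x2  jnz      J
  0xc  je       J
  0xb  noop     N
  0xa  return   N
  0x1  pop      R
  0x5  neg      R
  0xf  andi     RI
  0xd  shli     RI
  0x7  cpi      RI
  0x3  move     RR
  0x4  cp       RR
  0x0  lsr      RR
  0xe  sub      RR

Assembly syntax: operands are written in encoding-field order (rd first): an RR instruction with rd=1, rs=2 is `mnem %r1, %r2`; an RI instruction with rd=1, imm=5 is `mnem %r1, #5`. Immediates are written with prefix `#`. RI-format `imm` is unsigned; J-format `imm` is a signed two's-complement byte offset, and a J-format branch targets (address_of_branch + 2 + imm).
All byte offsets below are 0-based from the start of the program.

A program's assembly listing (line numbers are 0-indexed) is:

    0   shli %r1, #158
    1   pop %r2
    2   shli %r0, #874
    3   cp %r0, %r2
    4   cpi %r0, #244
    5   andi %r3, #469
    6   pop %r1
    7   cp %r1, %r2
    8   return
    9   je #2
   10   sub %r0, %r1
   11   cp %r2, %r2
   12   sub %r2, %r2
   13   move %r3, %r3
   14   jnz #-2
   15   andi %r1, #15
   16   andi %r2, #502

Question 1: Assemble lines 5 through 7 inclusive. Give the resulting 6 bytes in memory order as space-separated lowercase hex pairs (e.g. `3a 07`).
5. andi fields op=0xf:4|rd=3:2|imm=469:10 → word fdd5h → d5 fd
6. pop fields op=0x1:4|rd=1:2|pad=0:10 → word 1400h → 00 14
7. cp fields op=0x4:4|rd=1:2|rs=2:2|pad=0:8 → word 4600h → 00 46

d5 fd 00 14 00 46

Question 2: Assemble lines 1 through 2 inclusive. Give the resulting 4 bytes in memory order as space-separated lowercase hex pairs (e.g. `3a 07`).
L1: pop op=0x1:4|rd=2:2|pad=0:10 ⇒ 0x1800 ⇒ little 00 18
L2: shli op=0xd:4|rd=0:2|imm=874:10 ⇒ 0xd36a ⇒ little 6a d3

00 18 6a d3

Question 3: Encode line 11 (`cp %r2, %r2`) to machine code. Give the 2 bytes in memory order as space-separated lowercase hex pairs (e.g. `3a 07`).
00 4a

line 11 (cp): pack op=0x4:4|rd=2:2|rs=2:2|pad=0:8 = 0x4a00; little→ 00 4a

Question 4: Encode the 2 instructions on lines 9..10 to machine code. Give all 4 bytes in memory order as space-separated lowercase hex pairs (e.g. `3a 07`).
02 c0 00 e1

9. je fields op=0xc:4|imm=2:12 → word c002h → 02 c0
10. sub fields op=0xe:4|rd=0:2|rs=1:2|pad=0:8 → word e100h → 00 e1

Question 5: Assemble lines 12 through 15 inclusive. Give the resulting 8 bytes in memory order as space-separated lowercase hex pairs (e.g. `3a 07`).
00 ea 00 3f fe 2f 0f f4

line 12 (sub): pack op=0xe:4|rd=2:2|rs=2:2|pad=0:8 = 0xea00; little→ 00 ea
line 13 (move): pack op=0x3:4|rd=3:2|rs=3:2|pad=0:8 = 0x3f00; little→ 00 3f
line 14 (jnz): pack op=0x2:4|imm=-2:12 = 0x2ffe; little→ fe 2f
line 15 (andi): pack op=0xf:4|rd=1:2|imm=15:10 = 0xf40f; little→ 0f f4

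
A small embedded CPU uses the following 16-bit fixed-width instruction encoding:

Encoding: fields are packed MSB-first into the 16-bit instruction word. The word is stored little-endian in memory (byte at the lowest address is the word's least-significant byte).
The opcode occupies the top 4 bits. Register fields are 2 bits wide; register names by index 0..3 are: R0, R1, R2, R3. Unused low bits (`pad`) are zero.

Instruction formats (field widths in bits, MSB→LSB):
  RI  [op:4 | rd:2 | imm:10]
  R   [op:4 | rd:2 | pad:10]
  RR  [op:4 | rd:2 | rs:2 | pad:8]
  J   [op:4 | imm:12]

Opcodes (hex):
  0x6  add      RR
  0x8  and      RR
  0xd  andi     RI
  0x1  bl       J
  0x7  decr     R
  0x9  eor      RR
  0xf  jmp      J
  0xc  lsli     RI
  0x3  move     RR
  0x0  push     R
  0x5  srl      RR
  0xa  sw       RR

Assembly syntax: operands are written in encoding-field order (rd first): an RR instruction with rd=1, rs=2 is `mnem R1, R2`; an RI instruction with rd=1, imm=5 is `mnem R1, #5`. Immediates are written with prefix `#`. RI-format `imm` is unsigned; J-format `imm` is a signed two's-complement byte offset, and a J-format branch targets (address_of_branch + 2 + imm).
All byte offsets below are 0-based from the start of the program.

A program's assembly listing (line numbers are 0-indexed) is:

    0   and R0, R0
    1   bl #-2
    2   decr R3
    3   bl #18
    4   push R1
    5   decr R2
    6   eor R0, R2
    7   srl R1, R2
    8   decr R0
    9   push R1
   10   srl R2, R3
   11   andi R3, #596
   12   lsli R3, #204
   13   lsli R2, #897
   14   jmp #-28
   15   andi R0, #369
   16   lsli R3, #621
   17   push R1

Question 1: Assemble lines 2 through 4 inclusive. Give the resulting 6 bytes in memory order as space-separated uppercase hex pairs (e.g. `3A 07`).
2. decr fields op=0x7:4|rd=3:2|pad=0:10 → word 7c00h → 00 7c
3. bl fields op=0x1:4|imm=18:12 → word 1012h → 12 10
4. push fields op=0x0:4|rd=1:2|pad=0:10 → word 0400h → 00 04

00 7C 12 10 00 04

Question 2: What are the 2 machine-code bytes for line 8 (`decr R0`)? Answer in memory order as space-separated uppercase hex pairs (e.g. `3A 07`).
00 70

line 8 (decr): pack op=0x7:4|rd=0:2|pad=0:10 = 0x7000; little→ 00 70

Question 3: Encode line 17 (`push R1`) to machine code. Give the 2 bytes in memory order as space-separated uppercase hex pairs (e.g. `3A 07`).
L17: push op=0x0:4|rd=1:2|pad=0:10 ⇒ 0x0400 ⇒ little 00 04

00 04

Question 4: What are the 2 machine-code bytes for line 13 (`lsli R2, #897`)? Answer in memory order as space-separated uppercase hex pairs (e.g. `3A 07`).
81 CB

line 13 (lsli): pack op=0xc:4|rd=2:2|imm=897:10 = 0xcb81; little→ 81 cb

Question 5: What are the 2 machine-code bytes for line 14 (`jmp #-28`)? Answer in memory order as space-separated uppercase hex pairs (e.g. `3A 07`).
E4 FF

line 14 (jmp): pack op=0xf:4|imm=-28:12 = 0xffe4; little→ e4 ff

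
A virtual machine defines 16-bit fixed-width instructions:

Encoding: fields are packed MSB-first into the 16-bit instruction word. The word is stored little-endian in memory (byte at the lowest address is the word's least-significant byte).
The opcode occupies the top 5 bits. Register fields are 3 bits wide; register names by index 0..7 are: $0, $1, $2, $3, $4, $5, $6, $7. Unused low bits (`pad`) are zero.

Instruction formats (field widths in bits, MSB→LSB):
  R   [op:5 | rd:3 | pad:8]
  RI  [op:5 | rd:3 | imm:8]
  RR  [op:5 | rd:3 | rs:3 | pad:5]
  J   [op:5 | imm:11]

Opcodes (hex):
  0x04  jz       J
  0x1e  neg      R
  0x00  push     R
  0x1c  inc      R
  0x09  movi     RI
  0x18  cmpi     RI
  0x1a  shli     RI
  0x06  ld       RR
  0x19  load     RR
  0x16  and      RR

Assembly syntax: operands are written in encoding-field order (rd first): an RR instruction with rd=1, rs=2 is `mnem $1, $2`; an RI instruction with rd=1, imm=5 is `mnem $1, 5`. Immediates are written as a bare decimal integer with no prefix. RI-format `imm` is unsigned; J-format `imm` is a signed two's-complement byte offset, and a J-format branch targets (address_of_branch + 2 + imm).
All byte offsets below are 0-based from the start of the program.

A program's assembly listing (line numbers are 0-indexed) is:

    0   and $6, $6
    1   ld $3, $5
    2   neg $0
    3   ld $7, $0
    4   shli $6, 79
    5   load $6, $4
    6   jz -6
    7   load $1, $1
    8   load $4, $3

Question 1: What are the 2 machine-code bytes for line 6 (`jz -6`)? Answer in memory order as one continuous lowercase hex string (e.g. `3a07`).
6. jz fields op=0x4:5|imm=-6:11 → word 27fah → fa 27

fa27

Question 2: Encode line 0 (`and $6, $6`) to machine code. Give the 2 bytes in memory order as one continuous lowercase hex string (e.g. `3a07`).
c0b6

line 0 (and): pack op=0x16:5|rd=6:3|rs=6:3|pad=0:5 = 0xb6c0; little→ c0 b6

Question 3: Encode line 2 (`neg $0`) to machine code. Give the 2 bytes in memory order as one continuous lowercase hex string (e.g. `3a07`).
00f0

line 2 (neg): pack op=0x1e:5|rd=0:3|pad=0:8 = 0xf000; little→ 00 f0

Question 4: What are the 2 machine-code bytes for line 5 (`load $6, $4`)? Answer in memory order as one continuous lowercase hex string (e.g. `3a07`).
5. load fields op=0x19:5|rd=6:3|rs=4:3|pad=0:5 → word ce80h → 80 ce

80ce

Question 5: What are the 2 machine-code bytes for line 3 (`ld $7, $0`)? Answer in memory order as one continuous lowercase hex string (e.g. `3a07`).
0037

line 3 (ld): pack op=0x6:5|rd=7:3|rs=0:3|pad=0:5 = 0x3700; little→ 00 37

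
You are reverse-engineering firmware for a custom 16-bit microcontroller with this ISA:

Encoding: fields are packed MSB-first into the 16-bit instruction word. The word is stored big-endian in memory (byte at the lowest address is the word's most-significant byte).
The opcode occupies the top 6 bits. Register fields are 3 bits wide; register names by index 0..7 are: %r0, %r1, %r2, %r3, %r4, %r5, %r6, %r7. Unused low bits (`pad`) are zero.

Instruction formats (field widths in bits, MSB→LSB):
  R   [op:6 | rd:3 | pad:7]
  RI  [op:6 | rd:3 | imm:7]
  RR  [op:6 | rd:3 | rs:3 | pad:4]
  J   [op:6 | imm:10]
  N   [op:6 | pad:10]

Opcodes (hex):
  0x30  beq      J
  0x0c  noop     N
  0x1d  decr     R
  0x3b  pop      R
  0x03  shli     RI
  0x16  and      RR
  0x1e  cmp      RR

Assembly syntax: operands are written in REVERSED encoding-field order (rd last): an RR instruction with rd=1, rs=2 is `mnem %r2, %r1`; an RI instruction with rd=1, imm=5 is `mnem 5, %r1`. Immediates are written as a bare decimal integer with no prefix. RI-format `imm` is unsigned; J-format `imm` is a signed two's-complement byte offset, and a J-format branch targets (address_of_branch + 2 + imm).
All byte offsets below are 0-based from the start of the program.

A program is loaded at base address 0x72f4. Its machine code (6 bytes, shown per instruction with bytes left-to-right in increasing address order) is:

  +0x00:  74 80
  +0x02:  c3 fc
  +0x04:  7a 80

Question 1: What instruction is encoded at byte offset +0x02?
beq -4

off 0x02: read c3 fc as big → 0xc3fc
  op=0xc3fc>>10=0x30 ⇒ beq (J)
  [9:0] imm=1020 (s10→-4) = -4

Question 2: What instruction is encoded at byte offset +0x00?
+0x00: 74 80 ⇒ word 0x7480 (big)
  op=0x7480>>10=0x1d ⇒ decr (R)
  rd@[9:7]=0x1 ⇒ %r1

decr %r1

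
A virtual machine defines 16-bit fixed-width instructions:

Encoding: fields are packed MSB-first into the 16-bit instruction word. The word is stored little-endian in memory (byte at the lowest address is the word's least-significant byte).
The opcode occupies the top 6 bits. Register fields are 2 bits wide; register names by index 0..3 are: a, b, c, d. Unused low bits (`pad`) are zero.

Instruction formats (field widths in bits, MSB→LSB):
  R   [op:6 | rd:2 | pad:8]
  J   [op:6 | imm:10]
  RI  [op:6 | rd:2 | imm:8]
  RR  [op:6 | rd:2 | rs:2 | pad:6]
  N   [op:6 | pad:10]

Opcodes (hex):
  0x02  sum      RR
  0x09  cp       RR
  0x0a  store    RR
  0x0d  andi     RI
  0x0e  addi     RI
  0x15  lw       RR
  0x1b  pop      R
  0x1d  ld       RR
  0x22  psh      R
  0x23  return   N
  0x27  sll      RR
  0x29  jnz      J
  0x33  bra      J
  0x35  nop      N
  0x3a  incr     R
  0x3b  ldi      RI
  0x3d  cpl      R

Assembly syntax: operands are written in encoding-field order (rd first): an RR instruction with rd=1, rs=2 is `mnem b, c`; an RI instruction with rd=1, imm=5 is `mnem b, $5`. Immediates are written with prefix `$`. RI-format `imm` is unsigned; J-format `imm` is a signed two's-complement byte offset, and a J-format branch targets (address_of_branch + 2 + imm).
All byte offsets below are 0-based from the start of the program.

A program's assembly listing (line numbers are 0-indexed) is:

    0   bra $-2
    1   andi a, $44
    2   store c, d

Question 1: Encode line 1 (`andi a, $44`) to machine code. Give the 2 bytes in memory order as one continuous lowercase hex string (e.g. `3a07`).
2c34

line 1 (andi): pack op=0xd:6|rd=0:2|imm=44:8 = 0x342c; little→ 2c 34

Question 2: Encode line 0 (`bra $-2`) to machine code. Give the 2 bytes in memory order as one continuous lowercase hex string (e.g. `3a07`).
line 0 (bra): pack op=0x33:6|imm=-2:10 = 0xcffe; little→ fe cf

fecf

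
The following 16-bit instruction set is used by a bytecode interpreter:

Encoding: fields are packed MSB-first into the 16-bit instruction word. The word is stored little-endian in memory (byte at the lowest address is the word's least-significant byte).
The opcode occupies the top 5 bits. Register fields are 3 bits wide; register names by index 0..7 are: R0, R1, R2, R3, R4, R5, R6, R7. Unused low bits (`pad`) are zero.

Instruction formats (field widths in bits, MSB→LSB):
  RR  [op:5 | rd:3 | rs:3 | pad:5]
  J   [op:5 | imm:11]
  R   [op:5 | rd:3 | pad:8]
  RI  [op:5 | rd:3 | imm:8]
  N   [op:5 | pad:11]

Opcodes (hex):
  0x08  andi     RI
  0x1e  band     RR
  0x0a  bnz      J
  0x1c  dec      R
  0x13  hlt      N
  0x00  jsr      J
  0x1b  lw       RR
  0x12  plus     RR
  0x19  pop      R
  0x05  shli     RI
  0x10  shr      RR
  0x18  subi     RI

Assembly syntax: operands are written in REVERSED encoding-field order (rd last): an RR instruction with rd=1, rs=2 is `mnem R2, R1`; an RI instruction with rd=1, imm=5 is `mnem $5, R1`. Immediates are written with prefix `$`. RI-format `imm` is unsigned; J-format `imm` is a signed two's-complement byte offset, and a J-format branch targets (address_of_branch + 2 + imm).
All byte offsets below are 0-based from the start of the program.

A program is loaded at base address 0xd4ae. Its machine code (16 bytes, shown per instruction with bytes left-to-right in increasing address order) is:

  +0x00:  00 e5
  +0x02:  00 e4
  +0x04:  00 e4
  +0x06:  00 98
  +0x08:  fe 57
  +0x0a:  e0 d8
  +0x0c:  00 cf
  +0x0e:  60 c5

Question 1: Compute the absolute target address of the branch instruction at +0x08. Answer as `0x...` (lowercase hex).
0xd4b6

+0x08: fe 57 ⇒ word 0x57fe (little)
  op=0x57fe>>11=0xa ⇒ bnz (J)
  imm@[10:0]=0x7fe (s11→-2) ⇒ $-2
  target = base 0xd4ae + off 0x08 + 2 + imm -2 = 0xd4b6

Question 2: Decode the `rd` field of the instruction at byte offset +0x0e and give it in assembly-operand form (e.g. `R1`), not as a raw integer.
off 0x0e: read 60 c5 as little → 0xc560
  opcode bits[15:11]=0x18: subi/RI
  rd@[10:8]=0x5 ⇒ R5
  imm@[7:0]=0x60 ⇒ $96

R5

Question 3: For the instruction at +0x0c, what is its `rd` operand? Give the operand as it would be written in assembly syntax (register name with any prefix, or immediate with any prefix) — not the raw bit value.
off 0x0c: read 00 cf as little → 0xcf00
  top 5b → 0x19 → pop [R]
  rd: (w>>8)&0x7=0x7 → R7

R7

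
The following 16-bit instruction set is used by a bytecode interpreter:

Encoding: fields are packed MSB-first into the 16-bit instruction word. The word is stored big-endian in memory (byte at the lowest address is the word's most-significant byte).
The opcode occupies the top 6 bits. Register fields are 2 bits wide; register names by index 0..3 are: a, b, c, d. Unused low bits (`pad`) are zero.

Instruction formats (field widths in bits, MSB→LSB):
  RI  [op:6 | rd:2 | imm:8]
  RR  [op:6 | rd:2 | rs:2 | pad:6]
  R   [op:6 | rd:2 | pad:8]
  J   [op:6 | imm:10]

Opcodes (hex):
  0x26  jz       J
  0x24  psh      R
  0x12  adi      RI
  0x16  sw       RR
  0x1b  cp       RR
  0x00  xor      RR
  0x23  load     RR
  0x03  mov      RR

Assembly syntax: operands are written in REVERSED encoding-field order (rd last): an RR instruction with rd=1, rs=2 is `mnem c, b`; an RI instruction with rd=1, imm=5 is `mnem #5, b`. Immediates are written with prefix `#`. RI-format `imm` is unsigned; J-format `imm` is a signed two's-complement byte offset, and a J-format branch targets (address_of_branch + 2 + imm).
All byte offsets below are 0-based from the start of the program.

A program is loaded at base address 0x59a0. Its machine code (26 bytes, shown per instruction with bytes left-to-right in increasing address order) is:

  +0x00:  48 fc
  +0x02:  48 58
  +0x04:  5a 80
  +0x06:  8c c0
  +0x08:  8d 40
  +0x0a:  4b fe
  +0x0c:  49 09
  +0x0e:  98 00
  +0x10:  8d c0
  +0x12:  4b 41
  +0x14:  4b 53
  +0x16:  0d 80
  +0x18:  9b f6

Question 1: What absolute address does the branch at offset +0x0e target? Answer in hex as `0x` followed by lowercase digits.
[0e] 98 00 → 0x9800
  op=0x9800>>10=0x26 ⇒ jz (J)
  imm@[9:0]=0x0 ⇒ #0
  target = base 0x59a0 + off 0x0e + 2 + imm 0 = 0x59b0

0x59b0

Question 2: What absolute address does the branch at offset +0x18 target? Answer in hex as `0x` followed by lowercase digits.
0x59b0

off 0x18: read 9b f6 as big → 0x9bf6
  opcode bits[15:10]=0x26: jz/J
  [9:0] imm=1014 (s10→-10) = #-10
  target = base 0x59a0 + off 0x18 + 2 + imm -10 = 0x59b0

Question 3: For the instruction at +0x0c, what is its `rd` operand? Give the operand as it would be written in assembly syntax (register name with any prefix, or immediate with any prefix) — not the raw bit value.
off 0x0c: read 49 09 as big → 0x4909
  op=0x4909>>10=0x12 ⇒ adi (RI)
  rd@[9:8]=0x1 ⇒ b
  imm@[7:0]=0x9 ⇒ #9

b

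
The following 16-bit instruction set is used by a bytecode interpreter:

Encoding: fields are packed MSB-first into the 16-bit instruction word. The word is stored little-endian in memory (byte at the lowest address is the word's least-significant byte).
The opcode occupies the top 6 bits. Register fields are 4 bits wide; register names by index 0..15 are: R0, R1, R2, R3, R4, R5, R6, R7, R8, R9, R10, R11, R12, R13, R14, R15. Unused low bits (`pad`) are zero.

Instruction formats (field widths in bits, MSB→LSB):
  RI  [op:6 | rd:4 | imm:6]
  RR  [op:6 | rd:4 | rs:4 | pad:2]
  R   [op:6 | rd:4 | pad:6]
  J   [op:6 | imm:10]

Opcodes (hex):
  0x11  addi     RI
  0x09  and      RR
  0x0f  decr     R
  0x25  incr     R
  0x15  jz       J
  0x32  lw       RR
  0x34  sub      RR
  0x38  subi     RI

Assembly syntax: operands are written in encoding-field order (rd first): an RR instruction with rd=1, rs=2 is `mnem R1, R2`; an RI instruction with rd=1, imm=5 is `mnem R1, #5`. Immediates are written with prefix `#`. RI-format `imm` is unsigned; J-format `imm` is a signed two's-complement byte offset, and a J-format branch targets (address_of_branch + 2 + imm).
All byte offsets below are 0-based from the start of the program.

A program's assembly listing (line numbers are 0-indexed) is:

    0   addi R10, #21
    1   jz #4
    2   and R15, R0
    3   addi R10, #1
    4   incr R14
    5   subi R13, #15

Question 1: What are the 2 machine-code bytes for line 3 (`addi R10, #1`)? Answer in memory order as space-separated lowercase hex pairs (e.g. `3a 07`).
L3: addi op=0x11:6|rd=10:4|imm=1:6 ⇒ 0x4681 ⇒ little 81 46

81 46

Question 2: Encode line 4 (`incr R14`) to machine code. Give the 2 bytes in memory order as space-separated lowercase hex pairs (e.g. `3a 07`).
4. incr fields op=0x25:6|rd=14:4|pad=0:6 → word 9780h → 80 97

80 97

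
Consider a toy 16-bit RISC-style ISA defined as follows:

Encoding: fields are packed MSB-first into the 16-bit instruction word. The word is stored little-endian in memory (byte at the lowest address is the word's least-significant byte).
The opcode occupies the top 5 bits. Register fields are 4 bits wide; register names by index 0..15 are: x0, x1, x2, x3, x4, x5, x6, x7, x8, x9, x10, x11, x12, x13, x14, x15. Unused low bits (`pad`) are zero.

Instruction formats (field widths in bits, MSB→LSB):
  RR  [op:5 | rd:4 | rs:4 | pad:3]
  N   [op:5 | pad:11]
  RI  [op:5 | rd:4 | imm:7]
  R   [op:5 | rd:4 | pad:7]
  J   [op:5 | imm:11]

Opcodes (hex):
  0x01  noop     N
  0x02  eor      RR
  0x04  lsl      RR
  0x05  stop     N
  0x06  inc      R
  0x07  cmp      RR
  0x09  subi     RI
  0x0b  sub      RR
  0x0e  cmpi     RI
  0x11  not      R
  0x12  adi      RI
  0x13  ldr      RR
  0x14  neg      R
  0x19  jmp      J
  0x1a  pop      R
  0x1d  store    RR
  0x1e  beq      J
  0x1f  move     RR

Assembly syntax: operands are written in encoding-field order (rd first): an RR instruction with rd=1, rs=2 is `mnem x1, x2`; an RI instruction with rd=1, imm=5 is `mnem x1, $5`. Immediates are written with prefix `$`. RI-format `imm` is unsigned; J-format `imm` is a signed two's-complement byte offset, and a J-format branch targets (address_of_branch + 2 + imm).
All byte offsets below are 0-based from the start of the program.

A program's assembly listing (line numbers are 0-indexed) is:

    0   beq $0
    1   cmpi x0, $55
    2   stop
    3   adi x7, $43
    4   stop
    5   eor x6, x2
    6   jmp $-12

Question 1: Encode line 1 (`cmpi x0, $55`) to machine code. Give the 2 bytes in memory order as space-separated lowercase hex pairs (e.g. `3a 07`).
37 70

1. cmpi fields op=0xe:5|rd=0:4|imm=55:7 → word 7037h → 37 70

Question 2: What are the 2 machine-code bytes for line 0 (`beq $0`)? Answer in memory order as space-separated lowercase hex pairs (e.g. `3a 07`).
0. beq fields op=0x1e:5|imm=0:11 → word f000h → 00 f0

00 f0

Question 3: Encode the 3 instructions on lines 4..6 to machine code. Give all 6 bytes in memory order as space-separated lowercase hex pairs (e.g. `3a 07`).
L4: stop op=0x5:5|pad=0:11 ⇒ 0x2800 ⇒ little 00 28
L5: eor op=0x2:5|rd=6:4|rs=2:4|pad=0:3 ⇒ 0x1310 ⇒ little 10 13
L6: jmp op=0x19:5|imm=-12:11 ⇒ 0xcff4 ⇒ little f4 cf

00 28 10 13 f4 cf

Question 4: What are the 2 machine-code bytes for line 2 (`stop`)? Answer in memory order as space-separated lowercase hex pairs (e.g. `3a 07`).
L2: stop op=0x5:5|pad=0:11 ⇒ 0x2800 ⇒ little 00 28

00 28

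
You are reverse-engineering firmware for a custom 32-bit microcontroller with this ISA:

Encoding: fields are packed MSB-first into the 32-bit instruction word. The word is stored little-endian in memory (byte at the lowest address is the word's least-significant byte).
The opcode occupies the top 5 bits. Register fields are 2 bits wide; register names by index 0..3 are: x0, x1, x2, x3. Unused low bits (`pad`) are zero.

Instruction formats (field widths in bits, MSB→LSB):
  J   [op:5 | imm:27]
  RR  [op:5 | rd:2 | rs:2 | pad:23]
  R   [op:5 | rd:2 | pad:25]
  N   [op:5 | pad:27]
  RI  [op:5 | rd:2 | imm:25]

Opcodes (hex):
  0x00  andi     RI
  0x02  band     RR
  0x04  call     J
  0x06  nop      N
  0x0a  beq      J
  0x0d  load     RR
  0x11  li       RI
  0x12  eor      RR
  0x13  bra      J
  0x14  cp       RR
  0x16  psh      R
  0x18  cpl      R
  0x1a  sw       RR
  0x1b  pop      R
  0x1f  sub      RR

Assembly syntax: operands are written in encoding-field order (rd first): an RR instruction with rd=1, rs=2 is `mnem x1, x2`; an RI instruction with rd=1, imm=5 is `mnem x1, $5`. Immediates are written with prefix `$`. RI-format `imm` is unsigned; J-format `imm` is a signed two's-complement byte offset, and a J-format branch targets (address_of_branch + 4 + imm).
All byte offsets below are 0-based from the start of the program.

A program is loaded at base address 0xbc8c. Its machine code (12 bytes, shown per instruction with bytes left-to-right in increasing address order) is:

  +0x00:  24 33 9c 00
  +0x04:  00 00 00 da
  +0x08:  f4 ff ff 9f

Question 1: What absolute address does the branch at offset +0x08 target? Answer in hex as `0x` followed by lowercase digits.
[08] f4 ff ff 9f → 0x9ffffff4
  op=0x9ffffff4>>27=0x13 ⇒ bra (J)
  [26:0] imm=134217716 (s27→-12) = $-12
  target = base 0xbc8c + off 0x08 + 4 + imm -12 = 0xbc8c

0xbc8c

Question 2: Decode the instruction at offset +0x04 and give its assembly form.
+0x04: 00 00 00 da ⇒ word 0xda000000 (little)
  top 5b → 0x1b → pop [R]
  rd: (w>>25)&0x3=0x1 → x1

pop x1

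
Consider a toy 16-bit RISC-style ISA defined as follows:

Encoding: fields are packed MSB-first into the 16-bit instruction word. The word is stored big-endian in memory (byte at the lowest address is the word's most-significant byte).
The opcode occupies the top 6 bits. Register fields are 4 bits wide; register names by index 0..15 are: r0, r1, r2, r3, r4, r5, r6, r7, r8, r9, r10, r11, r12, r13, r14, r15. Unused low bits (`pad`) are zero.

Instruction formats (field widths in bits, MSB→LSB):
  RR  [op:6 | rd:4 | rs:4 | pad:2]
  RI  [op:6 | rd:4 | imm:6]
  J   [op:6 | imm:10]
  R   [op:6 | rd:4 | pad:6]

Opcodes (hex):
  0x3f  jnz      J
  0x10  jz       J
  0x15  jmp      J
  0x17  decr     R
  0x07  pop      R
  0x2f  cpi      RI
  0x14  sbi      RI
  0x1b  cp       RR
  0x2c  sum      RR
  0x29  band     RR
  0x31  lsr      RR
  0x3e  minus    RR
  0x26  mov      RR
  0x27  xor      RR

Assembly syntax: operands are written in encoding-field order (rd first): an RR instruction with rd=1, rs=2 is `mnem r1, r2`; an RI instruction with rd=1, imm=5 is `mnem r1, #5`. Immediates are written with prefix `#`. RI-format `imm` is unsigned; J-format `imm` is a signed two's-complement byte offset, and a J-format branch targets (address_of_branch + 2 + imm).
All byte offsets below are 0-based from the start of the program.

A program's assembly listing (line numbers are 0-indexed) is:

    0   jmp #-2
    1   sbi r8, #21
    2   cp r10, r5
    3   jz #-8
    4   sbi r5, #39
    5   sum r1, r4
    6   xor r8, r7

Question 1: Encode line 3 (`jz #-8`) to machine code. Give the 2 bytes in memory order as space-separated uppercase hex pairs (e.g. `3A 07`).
43 F8

L3: jz op=0x10:6|imm=-8:10 ⇒ 0x43f8 ⇒ big 43 f8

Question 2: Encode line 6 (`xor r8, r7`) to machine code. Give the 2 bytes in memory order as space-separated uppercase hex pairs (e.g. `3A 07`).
9E 1C

L6: xor op=0x27:6|rd=8:4|rs=7:4|pad=0:2 ⇒ 0x9e1c ⇒ big 9e 1c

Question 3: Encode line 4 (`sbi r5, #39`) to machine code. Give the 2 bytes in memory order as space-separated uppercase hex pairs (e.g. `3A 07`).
51 67

L4: sbi op=0x14:6|rd=5:4|imm=39:6 ⇒ 0x5167 ⇒ big 51 67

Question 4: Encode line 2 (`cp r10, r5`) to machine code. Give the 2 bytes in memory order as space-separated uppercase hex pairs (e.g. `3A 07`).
line 2 (cp): pack op=0x1b:6|rd=10:4|rs=5:4|pad=0:2 = 0x6e94; big→ 6e 94

6E 94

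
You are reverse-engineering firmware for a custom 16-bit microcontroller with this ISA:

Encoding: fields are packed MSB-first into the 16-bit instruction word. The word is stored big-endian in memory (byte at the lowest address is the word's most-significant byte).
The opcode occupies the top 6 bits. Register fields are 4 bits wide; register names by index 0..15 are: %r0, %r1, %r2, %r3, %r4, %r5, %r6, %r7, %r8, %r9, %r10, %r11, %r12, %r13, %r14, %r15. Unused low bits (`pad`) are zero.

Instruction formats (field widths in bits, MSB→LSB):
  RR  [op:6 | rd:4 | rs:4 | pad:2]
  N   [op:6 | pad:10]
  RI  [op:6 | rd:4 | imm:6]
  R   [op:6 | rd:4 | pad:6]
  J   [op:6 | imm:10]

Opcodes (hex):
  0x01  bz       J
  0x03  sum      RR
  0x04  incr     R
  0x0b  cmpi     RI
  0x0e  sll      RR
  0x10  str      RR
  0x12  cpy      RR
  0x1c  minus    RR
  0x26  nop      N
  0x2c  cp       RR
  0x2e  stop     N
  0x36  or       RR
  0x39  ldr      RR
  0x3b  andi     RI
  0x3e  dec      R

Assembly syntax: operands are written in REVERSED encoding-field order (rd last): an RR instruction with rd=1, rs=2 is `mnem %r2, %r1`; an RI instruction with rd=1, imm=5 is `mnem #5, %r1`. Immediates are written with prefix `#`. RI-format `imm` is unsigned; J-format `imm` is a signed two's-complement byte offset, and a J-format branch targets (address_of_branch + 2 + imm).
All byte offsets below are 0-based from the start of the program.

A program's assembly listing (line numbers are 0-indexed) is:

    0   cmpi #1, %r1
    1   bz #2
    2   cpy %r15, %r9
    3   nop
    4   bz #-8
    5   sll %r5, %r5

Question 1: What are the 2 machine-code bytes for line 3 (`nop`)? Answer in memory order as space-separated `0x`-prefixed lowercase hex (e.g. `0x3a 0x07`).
0x98 0x00

L3: nop op=0x26:6|pad=0:10 ⇒ 0x9800 ⇒ big 98 00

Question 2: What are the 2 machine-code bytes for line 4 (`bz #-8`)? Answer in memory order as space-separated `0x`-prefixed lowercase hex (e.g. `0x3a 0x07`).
0x07 0xf8

line 4 (bz): pack op=0x1:6|imm=-8:10 = 0x07f8; big→ 07 f8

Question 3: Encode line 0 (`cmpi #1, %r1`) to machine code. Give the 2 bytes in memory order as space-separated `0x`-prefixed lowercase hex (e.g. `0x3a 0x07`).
0. cmpi fields op=0xb:6|rd=1:4|imm=1:6 → word 2c41h → 2c 41

0x2c 0x41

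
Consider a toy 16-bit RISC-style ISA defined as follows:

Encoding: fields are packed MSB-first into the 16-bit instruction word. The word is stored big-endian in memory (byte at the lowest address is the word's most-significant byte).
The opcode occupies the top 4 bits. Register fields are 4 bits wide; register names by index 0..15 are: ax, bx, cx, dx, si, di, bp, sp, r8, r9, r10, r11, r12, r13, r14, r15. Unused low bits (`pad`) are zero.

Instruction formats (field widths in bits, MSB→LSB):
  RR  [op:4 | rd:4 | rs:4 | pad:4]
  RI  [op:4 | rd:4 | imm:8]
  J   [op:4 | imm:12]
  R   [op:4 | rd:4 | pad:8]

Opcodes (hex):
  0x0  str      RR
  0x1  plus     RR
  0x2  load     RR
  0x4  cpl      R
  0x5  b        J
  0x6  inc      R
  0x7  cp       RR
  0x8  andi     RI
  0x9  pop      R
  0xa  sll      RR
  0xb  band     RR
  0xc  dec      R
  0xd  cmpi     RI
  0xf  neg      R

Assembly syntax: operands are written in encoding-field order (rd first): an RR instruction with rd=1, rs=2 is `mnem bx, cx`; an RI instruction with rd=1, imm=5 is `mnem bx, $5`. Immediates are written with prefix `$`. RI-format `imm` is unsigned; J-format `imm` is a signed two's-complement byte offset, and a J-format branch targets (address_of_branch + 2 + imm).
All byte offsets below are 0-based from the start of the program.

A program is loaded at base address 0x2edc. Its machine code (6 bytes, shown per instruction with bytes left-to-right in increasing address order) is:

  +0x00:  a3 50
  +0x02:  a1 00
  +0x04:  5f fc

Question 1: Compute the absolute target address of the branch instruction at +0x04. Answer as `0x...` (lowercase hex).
+0x04: 5f fc ⇒ word 0x5ffc (big)
  opcode bits[15:12]=0x5: b/J
  [11:0] imm=4092 (s12→-4) = $-4
  target = base 0x2edc + off 0x04 + 2 + imm -4 = 0x2ede

0x2ede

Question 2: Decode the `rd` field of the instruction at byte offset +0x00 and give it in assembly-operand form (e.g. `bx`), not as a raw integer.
dx

@+00  big-endian(a3 50) = 0xa350
  opcode bits[15:12]=0xa: sll/RR
  rd: (w>>8)&0xf=0x3 → dx
  rs: (w>>4)&0xf=0x5 → di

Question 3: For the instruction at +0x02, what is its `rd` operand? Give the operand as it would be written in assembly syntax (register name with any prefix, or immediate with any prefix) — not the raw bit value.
@+02  big-endian(a1 00) = 0xa100
  op=0xa100>>12=0xa ⇒ sll (RR)
  [11:8] rd=1 = bx
  [7:4] rs=0 = ax

bx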